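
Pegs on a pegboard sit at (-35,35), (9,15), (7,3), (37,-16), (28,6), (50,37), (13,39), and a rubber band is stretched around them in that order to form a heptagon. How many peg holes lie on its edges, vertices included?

14

Summing gcd(|Δx|,|Δy|) over the edges gives the boundary count: gcd(44,20) + gcd(2,12) + gcd(30,19) + gcd(9,22) + gcd(22,31) + gcd(37,2) + gcd(48,4) = 4+2+1+1+1+1+4 = 14.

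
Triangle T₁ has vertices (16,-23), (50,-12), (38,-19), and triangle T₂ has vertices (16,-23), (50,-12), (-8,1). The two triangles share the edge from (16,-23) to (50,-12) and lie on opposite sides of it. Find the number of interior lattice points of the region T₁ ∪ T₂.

580

The union is the simple quadrilateral with vertices (16,-23), (38,-19), (50,-12), (-8,1) in order.
Using the shoelace formula, 2A = |(16·(-19) − 38·(-23)) + (38·(-12) − 50·(-19)) + (50·1 − (-8)·(-12)) + ((-8)·(-23) − 16·1)| = 1186, so the area is 593.
The number of boundary lattice points is Σ gcd(|Δx|,|Δy|) = gcd(22,4) + gcd(12,7) + gcd(58,13) + gcd(24,24) = 2+1+1+24 = 28.
By Pick's theorem I = A − B/2 + 1 = 593 − 28/2 + 1 = 580.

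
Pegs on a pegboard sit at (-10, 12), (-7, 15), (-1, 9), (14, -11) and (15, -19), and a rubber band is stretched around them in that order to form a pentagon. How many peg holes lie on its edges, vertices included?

16

Along each edge there are gcd(|Δx|,|Δy|)+1 lattice points, so counting each shared vertex once the boundary has gcd(3,3) + gcd(6,6) + gcd(15,20) + gcd(1,8) + gcd(25,31) = 3+6+5+1+1 = 16.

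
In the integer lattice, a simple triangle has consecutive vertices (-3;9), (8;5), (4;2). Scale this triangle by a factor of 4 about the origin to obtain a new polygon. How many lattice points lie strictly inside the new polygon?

375

Using the shoelace formula, 2A = |((-3)·5 − 8·9) + (8·2 − 4·5) + (4·9 − (-3)·2)| = 49, so the area is 24.5.
The number of boundary lattice points is Σ gcd(|Δx|,|Δy|) = gcd(11,4) + gcd(4,3) + gcd(7,7) = 1+1+7 = 9.
Scaling by 4 multiplies the area by 4² = 16 (so the new area is 392) and multiplies the boundary lattice-point count by 4, giving 36.
By Pick's theorem, the interior count of the dilated polygon is 392 − 36/2 + 1 = 375.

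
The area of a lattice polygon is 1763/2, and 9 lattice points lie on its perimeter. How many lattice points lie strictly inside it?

Pick's theorem A = I + B/2 − 1 rearranges to I = A − B/2 + 1 = 1763/2 − 9/2 + 1 = 878.

878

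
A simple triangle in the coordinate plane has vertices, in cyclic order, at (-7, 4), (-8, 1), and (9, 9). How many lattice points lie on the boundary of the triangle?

3

Summing gcd(|Δx|,|Δy|) over the edges gives the boundary count: gcd(1,3) + gcd(17,8) + gcd(16,5) = 1+1+1 = 3.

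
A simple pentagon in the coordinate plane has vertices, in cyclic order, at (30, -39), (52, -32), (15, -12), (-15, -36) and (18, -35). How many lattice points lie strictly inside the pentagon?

By the shoelace formula, twice the signed area is |[30·(-32) − 52·(-39)] + [52·(-12) − 15·(-32)] + [15·(-36) − (-15)·(-12)] + [(-15)·(-35) − 18·(-36)] + [18·(-39) − 30·(-35)]| = 1725, so the area is 862.5.
Summing gcd(|Δx|,|Δy|) over the edges gives the boundary count: gcd(22,7) + gcd(37,20) + gcd(30,24) + gcd(33,1) + gcd(12,4) = 1+1+6+1+4 = 13.
By Pick's theorem A = I + B/2 − 1, so I = 862.5 − 13/2 + 1 = 857.

857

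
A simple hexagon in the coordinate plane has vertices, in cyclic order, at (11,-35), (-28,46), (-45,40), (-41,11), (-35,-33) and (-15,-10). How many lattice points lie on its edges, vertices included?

9

Summing gcd(|Δx|,|Δy|) over the edges gives the boundary count: gcd(39,81) + gcd(17,6) + gcd(4,29) + gcd(6,44) + gcd(20,23) + gcd(26,25) = 3+1+1+2+1+1 = 9.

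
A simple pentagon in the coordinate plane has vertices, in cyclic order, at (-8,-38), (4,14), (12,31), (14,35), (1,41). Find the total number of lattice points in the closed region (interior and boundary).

411

Using the shoelace formula, 2A = |[(-8)·14 − 4·(-38)] + [4·31 − 12·14] + [12·35 − 14·31] + [14·41 − 1·35] + [1·(-38) − (-8)·41]| = 811, so the area is 811/2.
Summing gcd(|Δx|,|Δy|) over the edges gives the boundary count: gcd(12,52) + gcd(8,17) + gcd(2,4) + gcd(13,6) + gcd(9,79) = 4+1+2+1+1 = 9.
Pick's theorem gives I = A − B/2 + 1 = 811/2 − 9/2 + 1 = 402, so the closed region contains I + B = 402 + 9 = 411 lattice points.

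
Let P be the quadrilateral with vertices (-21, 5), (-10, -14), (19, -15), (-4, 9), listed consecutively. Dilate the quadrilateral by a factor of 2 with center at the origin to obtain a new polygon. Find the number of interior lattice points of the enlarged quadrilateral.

2077

The shoelace formula gives twice the area as |[(-21)·(-14) − (-10)·5] + [(-10)·(-15) − 19·(-14)] + [19·9 − (-4)·(-15)] + [(-4)·5 − (-21)·9]| = 1040, so the area is 520.
Summing gcd(|Δx|,|Δy|) over the edges gives the boundary count: gcd(11,19) + gcd(29,1) + gcd(23,24) + gcd(17,4) = 1+1+1+1 = 4.
Scaling by 2 multiplies the area by 2² = 4 (so the new area is 2080) and multiplies the boundary lattice-point count by 2, giving 8.
By Pick's theorem, the interior count of the dilated polygon is 2080 − 8/2 + 1 = 2077.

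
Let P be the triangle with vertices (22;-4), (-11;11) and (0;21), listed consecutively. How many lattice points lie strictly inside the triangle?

246

By the shoelace formula, twice the signed area is |[22·11 − (-11)·(-4)] + [(-11)·21 − 0·11] + [0·(-4) − 22·21]| = 495, so the area is 247.5.
Along each edge there are gcd(|Δx|,|Δy|)+1 lattice points, so counting each shared vertex once the boundary has gcd(33,15) + gcd(11,10) + gcd(22,25) = 3+1+1 = 5.
By Pick's theorem A = I + B/2 − 1, so I = 247.5 − 5/2 + 1 = 246.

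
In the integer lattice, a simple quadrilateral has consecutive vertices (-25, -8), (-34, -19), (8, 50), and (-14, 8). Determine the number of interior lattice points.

132

By the shoelace formula, twice the signed area is |((-25)·(-19) − (-34)·(-8)) + ((-34)·50 − 8·(-19)) + (8·8 − (-14)·50) + ((-14)·(-8) − (-25)·8)| = 269, so the area is 134.5.
The number of boundary lattice points is Σ gcd(|Δx|,|Δy|) = gcd(9,11) + gcd(42,69) + gcd(22,42) + gcd(11,16) = 1+3+2+1 = 7.
By Pick's theorem A = I + B/2 − 1, so I = 134.5 − 7/2 + 1 = 132.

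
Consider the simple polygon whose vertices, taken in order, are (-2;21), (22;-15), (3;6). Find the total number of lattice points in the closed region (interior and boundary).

100

By the shoelace formula, twice the signed area is |((-2)·(-15) − 22·21) + (22·6 − 3·(-15)) + (3·21 − (-2)·6)| = 180, so the area is 90.
Summing gcd(|Δx|,|Δy|) over the edges gives the boundary count: gcd(24,36) + gcd(19,21) + gcd(5,15) = 12+1+5 = 18.
Pick's theorem gives I = A − B/2 + 1 = 90 − 18/2 + 1 = 82, so the closed region contains I + B = 82 + 18 = 100 lattice points.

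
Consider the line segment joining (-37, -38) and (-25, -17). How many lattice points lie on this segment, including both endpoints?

4

The number of lattice points on a segment between lattice points is gcd(|Δx|,|Δy|) + 1 = gcd(12,21) + 1 = 3 + 1 = 4.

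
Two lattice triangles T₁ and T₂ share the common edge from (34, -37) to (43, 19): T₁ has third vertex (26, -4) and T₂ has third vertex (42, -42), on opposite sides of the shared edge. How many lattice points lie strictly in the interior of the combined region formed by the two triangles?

The union is the simple quadrilateral with vertices (34, -37), (26, -4), (43, 19), (42, -42) in order.
The shoelace formula gives twice the area as |(34·(-4) − 26·(-37)) + (26·19 − 43·(-4)) + (43·(-42) − 42·19) + (42·(-37) − 34·(-42))| = 1238, so the area is 619.
Summing gcd(|Δx|,|Δy|) over the edges gives the boundary count: gcd(8,33) + gcd(17,23) + gcd(1,61) + gcd(8,5) = 1+1+1+1 = 4.
By Pick's theorem I = A − B/2 + 1 = 619 − 4/2 + 1 = 618.

618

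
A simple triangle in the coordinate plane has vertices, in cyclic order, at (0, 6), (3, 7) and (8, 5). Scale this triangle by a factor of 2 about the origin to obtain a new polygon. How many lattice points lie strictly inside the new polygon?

The shoelace formula gives twice the area as |(0·7 − 3·6) + (3·5 − 8·7) + (8·6 − 0·5)| = 11, so the area is 5.5.
Summing gcd(|Δx|,|Δy|) over the edges gives the boundary count: gcd(3,1) + gcd(5,2) + gcd(8,1) = 1+1+1 = 3.
Scaling by 2 multiplies the area by 2² = 4 (so the new area is 22) and multiplies the boundary lattice-point count by 2, giving 6.
By Pick's theorem, the interior count of the dilated polygon is 22 − 6/2 + 1 = 20.

20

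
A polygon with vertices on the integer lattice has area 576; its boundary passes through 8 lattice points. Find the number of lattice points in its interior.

573

From Pick's theorem, I = A − B/2 + 1 = 576 − 8/2 + 1 = 573.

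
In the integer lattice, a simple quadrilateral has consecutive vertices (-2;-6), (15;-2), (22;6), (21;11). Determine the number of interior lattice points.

Using the shoelace formula, 2A = |((-2)·(-2) − 15·(-6)) + (15·6 − 22·(-2)) + (22·11 − 21·6) + (21·(-6) − (-2)·11)| = 240, so the area is 120.
Along each edge there are gcd(|Δx|,|Δy|)+1 lattice points, so counting each shared vertex once the boundary has gcd(17,4) + gcd(7,8) + gcd(1,5) + gcd(23,17) = 1+1+1+1 = 4.
By Pick's theorem A = I + B/2 − 1, so I = 120 − 4/2 + 1 = 119.

119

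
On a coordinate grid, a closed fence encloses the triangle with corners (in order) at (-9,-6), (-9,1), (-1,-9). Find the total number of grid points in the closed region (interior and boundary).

The shoelace formula gives twice the area as |[(-9)·1 − (-9)·(-6)] + [(-9)·(-9) − (-1)·1] + [(-1)·(-6) − (-9)·(-9)]| = 56, so the area is 28.
Along each edge there are gcd(|Δx|,|Δy|)+1 lattice points, so counting each shared vertex once the boundary has gcd(0,7) + gcd(8,10) + gcd(8,3) = 7+2+1 = 10.
Pick's theorem gives I = A − B/2 + 1 = 28 − 10/2 + 1 = 24, so the closed region contains I + B = 24 + 10 = 34 lattice points.

34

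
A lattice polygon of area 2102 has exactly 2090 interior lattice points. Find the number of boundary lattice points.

Pick's theorem gives A = I + B/2 − 1, so B = 2(A − I + 1) = 2(2102 − 2090 + 1) = 26.

26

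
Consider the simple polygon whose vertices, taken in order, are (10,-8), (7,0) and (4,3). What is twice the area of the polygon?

15

The shoelace formula gives twice the area as |[10·0 − 7·(-8)] + [7·3 − 4·0] + [4·(-8) − 10·3]| = 15, so the area is 7.5.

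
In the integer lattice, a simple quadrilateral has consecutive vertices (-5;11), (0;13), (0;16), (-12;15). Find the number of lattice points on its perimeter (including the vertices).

6

The number of boundary lattice points is Σ gcd(|Δx|,|Δy|) = gcd(5,2) + gcd(0,3) + gcd(12,1) + gcd(7,4) = 1+3+1+1 = 6.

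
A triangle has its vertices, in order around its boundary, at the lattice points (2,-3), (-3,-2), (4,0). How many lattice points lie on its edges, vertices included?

Along each edge there are gcd(|Δx|,|Δy|)+1 lattice points, so counting each shared vertex once the boundary has gcd(5,1) + gcd(7,2) + gcd(2,3) = 1+1+1 = 3.

3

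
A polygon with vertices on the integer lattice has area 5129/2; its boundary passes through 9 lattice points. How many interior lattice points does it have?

Pick's theorem A = I + B/2 − 1 rearranges to I = A − B/2 + 1 = 5129/2 − 9/2 + 1 = 2561.

2561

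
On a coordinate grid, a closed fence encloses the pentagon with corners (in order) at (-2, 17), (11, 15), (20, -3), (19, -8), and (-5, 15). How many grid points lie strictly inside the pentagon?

226

The shoelace formula gives twice the area as |((-2)·15 − 11·17) + (11·(-3) − 20·15) + (20·(-8) − 19·(-3)) + (19·15 − (-5)·(-8)) + ((-5)·17 − (-2)·15)| = 463, so the area is 231.5.
Along each edge there are gcd(|Δx|,|Δy|)+1 lattice points, so counting each shared vertex once the boundary has gcd(13,2) + gcd(9,18) + gcd(1,5) + gcd(24,23) + gcd(3,2) = 1+9+1+1+1 = 13.
Pick's theorem gives I = A − B/2 + 1 = 231.5 − 13/2 + 1 = 226.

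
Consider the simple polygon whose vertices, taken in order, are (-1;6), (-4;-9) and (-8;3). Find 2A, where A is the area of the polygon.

Using the shoelace formula, 2A = |[(-1)·(-9) − (-4)·6] + [(-4)·3 − (-8)·(-9)] + [(-8)·6 − (-1)·3]| = 96, so the area is 48.

96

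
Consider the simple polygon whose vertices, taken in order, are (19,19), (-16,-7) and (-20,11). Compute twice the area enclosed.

734

Using the shoelace formula, 2A = |(19·(-7) − (-16)·19) + ((-16)·11 − (-20)·(-7)) + ((-20)·19 − 19·11)| = 734, so the area is 367.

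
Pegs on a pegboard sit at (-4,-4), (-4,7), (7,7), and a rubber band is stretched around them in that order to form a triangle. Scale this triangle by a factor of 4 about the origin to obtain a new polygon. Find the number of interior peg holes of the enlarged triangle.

903

By the shoelace formula, twice the signed area is |((-4)·7 − (-4)·(-4)) + ((-4)·7 − 7·7) + (7·(-4) − (-4)·7)| = 121, so the area is 60.5.
Summing gcd(|Δx|,|Δy|) over the edges gives the boundary count: gcd(0,11) + gcd(11,0) + gcd(11,11) = 11+11+11 = 33.
Scaling by 4 multiplies the area by 4² = 16 (so the new area is 968) and multiplies the boundary lattice-point count by 4, giving 132.
By Pick's theorem, the interior count of the dilated polygon is 968 − 132/2 + 1 = 903.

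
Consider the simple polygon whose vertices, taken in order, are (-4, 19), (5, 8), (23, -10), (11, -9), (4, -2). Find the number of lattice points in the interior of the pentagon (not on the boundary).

By the shoelace formula, twice the signed area is |((-4)·8 − 5·19) + (5·(-10) − 23·8) + (23·(-9) − 11·(-10)) + (11·(-2) − 4·(-9)) + (4·19 − (-4)·(-2))| = 376, so the area is 188.
Summing gcd(|Δx|,|Δy|) over the edges gives the boundary count: gcd(9,11) + gcd(18,18) + gcd(12,1) + gcd(7,7) + gcd(8,21) = 1+18+1+7+1 = 28.
Pick's theorem gives I = A − B/2 + 1 = 188 − 28/2 + 1 = 175.

175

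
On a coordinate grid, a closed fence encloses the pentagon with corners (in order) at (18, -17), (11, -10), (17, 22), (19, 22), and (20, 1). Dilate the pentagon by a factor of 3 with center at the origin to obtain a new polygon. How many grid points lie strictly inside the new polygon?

By the shoelace formula, twice the signed area is |[18·(-10) − 11·(-17)] + [11·22 − 17·(-10)] + [17·22 − 19·22] + [19·1 − 20·22] + [20·(-17) − 18·1]| = 404, so the area is 202.
Summing gcd(|Δx|,|Δy|) over the edges gives the boundary count: gcd(7,7) + gcd(6,32) + gcd(2,0) + gcd(1,21) + gcd(2,18) = 7+2+2+1+2 = 14.
Scaling by 3 multiplies the area by 3² = 9 (so the new area is 1818) and multiplies the boundary lattice-point count by 3, giving 42.
By Pick's theorem, the interior count of the dilated polygon is 1818 − 42/2 + 1 = 1798.

1798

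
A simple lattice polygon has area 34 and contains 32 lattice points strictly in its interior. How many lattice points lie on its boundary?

6

Pick's theorem gives A = I + B/2 − 1, so B = 2(A − I + 1) = 2(34 − 32 + 1) = 6.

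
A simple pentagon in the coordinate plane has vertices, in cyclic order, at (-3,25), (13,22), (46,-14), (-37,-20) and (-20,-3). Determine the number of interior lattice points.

Using the shoelace formula, 2A = |[(-3)·22 − 13·25] + [13·(-14) − 46·22] + [46·(-20) − (-37)·(-14)] + [(-37)·(-3) − (-20)·(-20)] + [(-20)·25 − (-3)·(-3)]| = 3821, so the area is 1910.5.
The number of boundary lattice points is Σ gcd(|Δx|,|Δy|) = gcd(16,3) + gcd(33,36) + gcd(83,6) + gcd(17,17) + gcd(17,28) = 1+3+1+17+1 = 23.
Pick's theorem gives I = A − B/2 + 1 = 1910.5 − 23/2 + 1 = 1900.

1900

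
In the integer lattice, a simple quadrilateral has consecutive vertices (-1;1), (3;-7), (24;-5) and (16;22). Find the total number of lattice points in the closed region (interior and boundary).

406

The shoelace formula gives twice the area as |[(-1)·(-7) − 3·1] + [3·(-5) − 24·(-7)] + [24·22 − 16·(-5)] + [16·1 − (-1)·22]| = 803, so the area is 401.5.
Summing gcd(|Δx|,|Δy|) over the edges gives the boundary count: gcd(4,8) + gcd(21,2) + gcd(8,27) + gcd(17,21) = 4+1+1+1 = 7.
Pick's theorem gives I = A − B/2 + 1 = 401.5 − 7/2 + 1 = 399, so the closed region contains I + B = 399 + 7 = 406 lattice points.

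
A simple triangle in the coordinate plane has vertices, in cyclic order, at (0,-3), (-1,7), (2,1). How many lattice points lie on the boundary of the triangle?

6

Summing gcd(|Δx|,|Δy|) over the edges gives the boundary count: gcd(1,10) + gcd(3,6) + gcd(2,4) = 1+3+2 = 6.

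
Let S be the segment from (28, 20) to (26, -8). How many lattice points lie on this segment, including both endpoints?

3

The number of lattice points on a segment between lattice points is gcd(|Δx|,|Δy|) + 1 = gcd(2,28) + 1 = 2 + 1 = 3.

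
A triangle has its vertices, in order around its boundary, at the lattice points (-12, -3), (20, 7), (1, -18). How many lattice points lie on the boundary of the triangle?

4

Along each edge there are gcd(|Δx|,|Δy|)+1 lattice points, so counting each shared vertex once the boundary has gcd(32,10) + gcd(19,25) + gcd(13,15) = 2+1+1 = 4.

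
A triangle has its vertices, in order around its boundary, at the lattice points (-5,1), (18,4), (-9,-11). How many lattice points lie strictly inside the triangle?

129

The shoelace formula gives twice the area as |((-5)·4 − 18·1) + (18·(-11) − (-9)·4) + ((-9)·1 − (-5)·(-11))| = 264, so the area is 132.
Summing gcd(|Δx|,|Δy|) over the edges gives the boundary count: gcd(23,3) + gcd(27,15) + gcd(4,12) = 1+3+4 = 8.
Pick's theorem gives I = A − B/2 + 1 = 132 − 8/2 + 1 = 129.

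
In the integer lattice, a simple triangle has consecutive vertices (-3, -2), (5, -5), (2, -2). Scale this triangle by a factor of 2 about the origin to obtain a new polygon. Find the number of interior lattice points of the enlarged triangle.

Using the shoelace formula, 2A = |((-3)·(-5) − 5·(-2)) + (5·(-2) − 2·(-5)) + (2·(-2) − (-3)·(-2))| = 15, so the area is 7.5.
Along each edge there are gcd(|Δx|,|Δy|)+1 lattice points, so counting each shared vertex once the boundary has gcd(8,3) + gcd(3,3) + gcd(5,0) = 1+3+5 = 9.
Scaling by 2 multiplies the area by 2² = 4 (so the new area is 30) and multiplies the boundary lattice-point count by 2, giving 18.
By Pick's theorem, the interior count of the dilated polygon is 30 − 18/2 + 1 = 22.

22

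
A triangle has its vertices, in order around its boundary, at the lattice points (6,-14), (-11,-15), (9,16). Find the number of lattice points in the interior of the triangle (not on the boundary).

Using the shoelace formula, 2A = |[6·(-15) − (-11)·(-14)] + [(-11)·16 − 9·(-15)] + [9·(-14) − 6·16]| = 507, so the area is 507/2.
Summing gcd(|Δx|,|Δy|) over the edges gives the boundary count: gcd(17,1) + gcd(20,31) + gcd(3,30) = 1+1+3 = 5.
By Pick's theorem A = I + B/2 − 1, so I = 507/2 − 5/2 + 1 = 252.

252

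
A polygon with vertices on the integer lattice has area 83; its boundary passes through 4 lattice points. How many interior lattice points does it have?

82

Pick's theorem A = I + B/2 − 1 rearranges to I = A − B/2 + 1 = 83 − 4/2 + 1 = 82.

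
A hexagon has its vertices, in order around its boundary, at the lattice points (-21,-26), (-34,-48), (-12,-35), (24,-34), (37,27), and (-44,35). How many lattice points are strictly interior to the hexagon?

The shoelace formula gives twice the area as |[(-21)·(-48) − (-34)·(-26)] + [(-34)·(-35) − (-12)·(-48)] + [(-12)·(-34) − 24·(-35)] + [24·27 − 37·(-34)] + [37·35 − (-44)·27] + [(-44)·(-26) − (-21)·35]| = 8254, so the area is 4127.
Along each edge there are gcd(|Δx|,|Δy|)+1 lattice points, so counting each shared vertex once the boundary has gcd(13,22) + gcd(22,13) + gcd(36,1) + gcd(13,61) + gcd(81,8) + gcd(23,61) = 1+1+1+1+1+1 = 6.
By Pick's theorem A = I + B/2 − 1, so I = 4127 − 6/2 + 1 = 4125.

4125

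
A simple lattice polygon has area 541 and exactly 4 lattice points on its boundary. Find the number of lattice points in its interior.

Pick's theorem A = I + B/2 − 1 rearranges to I = A − B/2 + 1 = 541 − 4/2 + 1 = 540.

540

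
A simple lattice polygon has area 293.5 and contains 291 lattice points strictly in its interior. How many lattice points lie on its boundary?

Pick's theorem gives A = I + B/2 − 1, so B = 2(A − I + 1) = 2(293.5 − 291 + 1) = 7.

7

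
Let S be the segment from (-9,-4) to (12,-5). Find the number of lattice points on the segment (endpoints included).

The number of lattice points on a segment between lattice points is gcd(|Δx|,|Δy|) + 1 = gcd(21,1) + 1 = 1 + 1 = 2.

2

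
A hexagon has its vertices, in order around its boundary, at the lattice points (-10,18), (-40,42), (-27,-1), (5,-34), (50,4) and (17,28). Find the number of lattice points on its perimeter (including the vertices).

Summing gcd(|Δx|,|Δy|) over the edges gives the boundary count: gcd(30,24) + gcd(13,43) + gcd(32,33) + gcd(45,38) + gcd(33,24) + gcd(27,10) = 6+1+1+1+3+1 = 13.

13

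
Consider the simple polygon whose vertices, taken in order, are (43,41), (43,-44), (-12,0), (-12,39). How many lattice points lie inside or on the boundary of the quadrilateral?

The shoelace formula gives twice the area as |[43·(-44) − 43·41] + [43·0 − (-12)·(-44)] + [(-12)·39 − (-12)·0] + [(-12)·41 − 43·39]| = 6820, so the area is 3410.
Along each edge there are gcd(|Δx|,|Δy|)+1 lattice points, so counting each shared vertex once the boundary has gcd(0,85) + gcd(55,44) + gcd(0,39) + gcd(55,2) = 85+11+39+1 = 136.
Pick's theorem gives I = A − B/2 + 1 = 3410 − 136/2 + 1 = 3343, so the closed region contains I + B = 3343 + 136 = 3479 lattice points.

3479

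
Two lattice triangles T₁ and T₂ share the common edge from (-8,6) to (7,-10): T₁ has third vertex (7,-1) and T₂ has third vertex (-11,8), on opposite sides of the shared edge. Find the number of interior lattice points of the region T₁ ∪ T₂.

63

The union is the simple quadrilateral with vertices (-8,6), (7,-1), (7,-10), (-11,8) in order.
Using the shoelace formula, 2A = |((-8)·(-1) − 7·6) + (7·(-10) − 7·(-1)) + (7·8 − (-11)·(-10)) + ((-11)·6 − (-8)·8)| = 153, so the area is 76.5.
Along each edge there are gcd(|Δx|,|Δy|)+1 lattice points, so counting each shared vertex once the boundary has gcd(15,7) + gcd(0,9) + gcd(18,18) + gcd(3,2) = 1+9+18+1 = 29.
By Pick's theorem I = A − B/2 + 1 = 76.5 − 29/2 + 1 = 63.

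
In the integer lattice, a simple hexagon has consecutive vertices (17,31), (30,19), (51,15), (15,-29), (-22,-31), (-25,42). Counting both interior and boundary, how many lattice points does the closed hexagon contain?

Using the shoelace formula, 2A = |(17·19 − 30·31) + (30·15 − 51·19) + (51·(-29) − 15·15) + (15·(-31) − (-22)·(-29)) + ((-22)·42 − (-25)·(-31)) + ((-25)·31 − 17·42)| = 7121, so the area is 3560.5.
Along each edge there are gcd(|Δx|,|Δy|)+1 lattice points, so counting each shared vertex once the boundary has gcd(13,12) + gcd(21,4) + gcd(36,44) + gcd(37,2) + gcd(3,73) + gcd(42,11) = 1+1+4+1+1+1 = 9.
Pick's theorem gives I = A − B/2 + 1 = 3560.5 − 9/2 + 1 = 3557, so the closed region contains I + B = 3557 + 9 = 3566 lattice points.

3566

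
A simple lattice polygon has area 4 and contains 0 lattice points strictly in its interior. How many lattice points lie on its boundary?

Pick's theorem gives A = I + B/2 − 1, so B = 2(A − I + 1) = 2(4 − 0 + 1) = 10.

10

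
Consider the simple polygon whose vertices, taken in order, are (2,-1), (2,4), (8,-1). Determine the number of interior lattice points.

By the shoelace formula, twice the signed area is |[2·4 − 2·(-1)] + [2·(-1) − 8·4] + [8·(-1) − 2·(-1)]| = 30, so the area is 15.
Along each edge there are gcd(|Δx|,|Δy|)+1 lattice points, so counting each shared vertex once the boundary has gcd(0,5) + gcd(6,5) + gcd(6,0) = 5+1+6 = 12.
By Pick's theorem A = I + B/2 − 1, so I = 15 − 12/2 + 1 = 10.

10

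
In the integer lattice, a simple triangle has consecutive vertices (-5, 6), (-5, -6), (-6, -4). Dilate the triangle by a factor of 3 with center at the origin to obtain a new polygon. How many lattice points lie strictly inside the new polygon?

By the shoelace formula, twice the signed area is |[(-5)·(-6) − (-5)·6] + [(-5)·(-4) − (-6)·(-6)] + [(-6)·6 − (-5)·(-4)]| = 12, so the area is 6.
Summing gcd(|Δx|,|Δy|) over the edges gives the boundary count: gcd(0,12) + gcd(1,2) + gcd(1,10) = 12+1+1 = 14.
Scaling by 3 multiplies the area by 3² = 9 (so the new area is 54) and multiplies the boundary lattice-point count by 3, giving 42.
By Pick's theorem, the interior count of the dilated polygon is 54 − 42/2 + 1 = 34.

34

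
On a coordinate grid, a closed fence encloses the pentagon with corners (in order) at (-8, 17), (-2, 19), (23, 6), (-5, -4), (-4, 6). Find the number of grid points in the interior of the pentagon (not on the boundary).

345

By the shoelace formula, twice the signed area is |[(-8)·19 − (-2)·17] + [(-2)·6 − 23·19] + [23·(-4) − (-5)·6] + [(-5)·6 − (-4)·(-4)] + [(-4)·17 − (-8)·6]| = 695, so the area is 695/2.
The number of boundary lattice points is Σ gcd(|Δx|,|Δy|) = gcd(6,2) + gcd(25,13) + gcd(28,10) + gcd(1,10) + gcd(4,11) = 2+1+2+1+1 = 7.
By Pick's theorem A = I + B/2 − 1, so I = 695/2 − 7/2 + 1 = 345.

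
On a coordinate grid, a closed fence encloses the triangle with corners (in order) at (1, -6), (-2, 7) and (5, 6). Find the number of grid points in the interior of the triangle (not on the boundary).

42

By the shoelace formula, twice the signed area is |[1·7 − (-2)·(-6)] + [(-2)·6 − 5·7] + [5·(-6) − 1·6]| = 88, so the area is 44.
The number of boundary lattice points is Σ gcd(|Δx|,|Δy|) = gcd(3,13) + gcd(7,1) + gcd(4,12) = 1+1+4 = 6.
By Pick's theorem A = I + B/2 − 1, so I = 44 − 6/2 + 1 = 42.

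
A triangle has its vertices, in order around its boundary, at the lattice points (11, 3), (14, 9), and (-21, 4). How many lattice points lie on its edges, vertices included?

Along each edge there are gcd(|Δx|,|Δy|)+1 lattice points, so counting each shared vertex once the boundary has gcd(3,6) + gcd(35,5) + gcd(32,1) = 3+5+1 = 9.

9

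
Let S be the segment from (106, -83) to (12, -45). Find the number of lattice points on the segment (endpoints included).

The number of lattice points on a segment between lattice points is gcd(|Δx|,|Δy|) + 1 = gcd(94,38) + 1 = 2 + 1 = 3.

3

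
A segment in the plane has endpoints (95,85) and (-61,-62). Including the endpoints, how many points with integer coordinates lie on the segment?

The number of lattice points on a segment between lattice points is gcd(|Δx|,|Δy|) + 1 = gcd(156,147) + 1 = 3 + 1 = 4.

4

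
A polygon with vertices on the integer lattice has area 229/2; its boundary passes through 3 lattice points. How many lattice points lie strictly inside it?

Pick's theorem A = I + B/2 − 1 rearranges to I = A − B/2 + 1 = 229/2 − 3/2 + 1 = 114.

114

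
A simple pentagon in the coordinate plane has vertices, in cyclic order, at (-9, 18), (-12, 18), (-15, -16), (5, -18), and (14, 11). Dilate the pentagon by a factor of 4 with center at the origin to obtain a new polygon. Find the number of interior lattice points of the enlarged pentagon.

Using the shoelace formula, 2A = |[(-9)·18 − (-12)·18] + [(-12)·(-16) − (-15)·18] + [(-15)·(-18) − 5·(-16)] + [5·11 − 14·(-18)] + [14·18 − (-9)·11]| = 1524, so the area is 762.
The number of boundary lattice points is Σ gcd(|Δx|,|Δy|) = gcd(3,0) + gcd(3,34) + gcd(20,2) + gcd(9,29) + gcd(23,7) = 3+1+2+1+1 = 8.
Scaling by 4 multiplies the area by 4² = 16 (so the new area is 12192) and multiplies the boundary lattice-point count by 4, giving 32.
By Pick's theorem, the interior count of the dilated polygon is 12192 − 32/2 + 1 = 12177.

12177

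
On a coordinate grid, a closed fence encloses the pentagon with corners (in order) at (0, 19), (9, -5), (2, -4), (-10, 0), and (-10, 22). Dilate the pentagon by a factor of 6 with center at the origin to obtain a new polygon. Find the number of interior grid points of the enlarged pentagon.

11554

Using the shoelace formula, 2A = |[0·(-5) − 9·19] + [9·(-4) − 2·(-5)] + [2·0 − (-10)·(-4)] + [(-10)·22 − (-10)·0] + [(-10)·19 − 0·22]| = 647, so the area is 323.5.
The number of boundary lattice points is Σ gcd(|Δx|,|Δy|) = gcd(9,24) + gcd(7,1) + gcd(12,4) + gcd(0,22) + gcd(10,3) = 3+1+4+22+1 = 31.
Scaling by 6 multiplies the area by 6² = 36 (so the new area is 11646) and multiplies the boundary lattice-point count by 6, giving 186.
By Pick's theorem, the interior count of the dilated polygon is 11646 − 186/2 + 1 = 11554.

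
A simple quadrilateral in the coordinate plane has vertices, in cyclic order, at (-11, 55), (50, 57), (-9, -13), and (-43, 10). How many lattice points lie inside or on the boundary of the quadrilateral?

The shoelace formula gives twice the area as |[(-11)·57 − 50·55] + [50·(-13) − (-9)·57] + [(-9)·10 − (-43)·(-13)] + [(-43)·55 − (-11)·10]| = 6418, so the area is 3209.
Along each edge there are gcd(|Δx|,|Δy|)+1 lattice points, so counting each shared vertex once the boundary has gcd(61,2) + gcd(59,70) + gcd(34,23) + gcd(32,45) = 1+1+1+1 = 4.
Pick's theorem gives I = A − B/2 + 1 = 3209 − 4/2 + 1 = 3208, so the closed region contains I + B = 3208 + 4 = 3212 lattice points.

3212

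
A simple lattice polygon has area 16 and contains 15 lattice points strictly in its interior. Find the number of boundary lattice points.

4

Pick's theorem gives A = I + B/2 − 1, so B = 2(A − I + 1) = 2(16 − 15 + 1) = 4.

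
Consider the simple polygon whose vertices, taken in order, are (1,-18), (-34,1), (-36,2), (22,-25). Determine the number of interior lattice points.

Using the shoelace formula, 2A = |(1·1 − (-34)·(-18)) + ((-34)·2 − (-36)·1) + ((-36)·(-25) − 22·2) + (22·(-18) − 1·(-25))| = 158, so the area is 79.
Along each edge there are gcd(|Δx|,|Δy|)+1 lattice points, so counting each shared vertex once the boundary has gcd(35,19) + gcd(2,1) + gcd(58,27) + gcd(21,7) = 1+1+1+7 = 10.
Pick's theorem gives I = A − B/2 + 1 = 79 − 10/2 + 1 = 75.

75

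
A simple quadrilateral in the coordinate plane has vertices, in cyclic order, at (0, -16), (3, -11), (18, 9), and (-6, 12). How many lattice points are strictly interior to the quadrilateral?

315

By the shoelace formula, twice the signed area is |(0·(-11) − 3·(-16)) + (3·9 − 18·(-11)) + (18·12 − (-6)·9) + ((-6)·(-16) − 0·12)| = 639, so the area is 639/2.
Summing gcd(|Δx|,|Δy|) over the edges gives the boundary count: gcd(3,5) + gcd(15,20) + gcd(24,3) + gcd(6,28) = 1+5+3+2 = 11.
Pick's theorem gives I = A − B/2 + 1 = 639/2 − 11/2 + 1 = 315.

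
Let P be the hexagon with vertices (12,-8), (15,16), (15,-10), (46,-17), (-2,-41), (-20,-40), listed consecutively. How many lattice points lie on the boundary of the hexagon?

87

Summing gcd(|Δx|,|Δy|) over the edges gives the boundary count: gcd(3,24) + gcd(0,26) + gcd(31,7) + gcd(48,24) + gcd(18,1) + gcd(32,32) = 3+26+1+24+1+32 = 87.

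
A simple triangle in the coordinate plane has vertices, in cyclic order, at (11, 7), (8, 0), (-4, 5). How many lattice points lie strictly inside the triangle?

49

By the shoelace formula, twice the signed area is |(11·0 − 8·7) + (8·5 − (-4)·0) + ((-4)·7 − 11·5)| = 99, so the area is 99/2.
Along each edge there are gcd(|Δx|,|Δy|)+1 lattice points, so counting each shared vertex once the boundary has gcd(3,7) + gcd(12,5) + gcd(15,2) = 1+1+1 = 3.
Pick's theorem gives I = A − B/2 + 1 = 99/2 − 3/2 + 1 = 49.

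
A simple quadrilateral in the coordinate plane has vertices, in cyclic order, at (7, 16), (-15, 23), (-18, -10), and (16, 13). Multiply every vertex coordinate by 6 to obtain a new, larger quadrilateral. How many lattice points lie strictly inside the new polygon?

18985

Using the shoelace formula, 2A = |(7·23 − (-15)·16) + ((-15)·(-10) − (-18)·23) + ((-18)·13 − 16·(-10)) + (16·16 − 7·13)| = 1056, so the area is 528.
Summing gcd(|Δx|,|Δy|) over the edges gives the boundary count: gcd(22,7) + gcd(3,33) + gcd(34,23) + gcd(9,3) = 1+3+1+3 = 8.
Scaling by 6 multiplies the area by 6² = 36 (so the new area is 19008) and multiplies the boundary lattice-point count by 6, giving 48.
By Pick's theorem, the interior count of the dilated polygon is 19008 − 48/2 + 1 = 18985.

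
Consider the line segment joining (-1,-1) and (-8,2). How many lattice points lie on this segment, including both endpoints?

The number of lattice points on a segment between lattice points is gcd(|Δx|,|Δy|) + 1 = gcd(7,3) + 1 = 1 + 1 = 2.

2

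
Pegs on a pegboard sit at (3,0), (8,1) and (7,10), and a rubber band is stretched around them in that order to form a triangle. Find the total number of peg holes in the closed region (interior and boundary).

Using the shoelace formula, 2A = |[3·1 − 8·0] + [8·10 − 7·1] + [7·0 − 3·10]| = 46, so the area is 23.
Summing gcd(|Δx|,|Δy|) over the edges gives the boundary count: gcd(5,1) + gcd(1,9) + gcd(4,10) = 1+1+2 = 4.
Pick's theorem gives I = A − B/2 + 1 = 23 − 4/2 + 1 = 22, so the closed region contains I + B = 22 + 4 = 26 lattice points.

26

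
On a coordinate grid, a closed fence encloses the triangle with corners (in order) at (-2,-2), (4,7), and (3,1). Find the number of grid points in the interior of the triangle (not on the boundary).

Using the shoelace formula, 2A = |[(-2)·7 − 4·(-2)] + [4·1 − 3·7] + [3·(-2) − (-2)·1]| = 27, so the area is 13.5.
Along each edge there are gcd(|Δx|,|Δy|)+1 lattice points, so counting each shared vertex once the boundary has gcd(6,9) + gcd(1,6) + gcd(5,3) = 3+1+1 = 5.
By Pick's theorem A = I + B/2 − 1, so I = 13.5 − 5/2 + 1 = 12.

12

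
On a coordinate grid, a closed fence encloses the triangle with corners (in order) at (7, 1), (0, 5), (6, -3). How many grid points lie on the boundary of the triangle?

The number of boundary lattice points is Σ gcd(|Δx|,|Δy|) = gcd(7,4) + gcd(6,8) + gcd(1,4) = 1+2+1 = 4.

4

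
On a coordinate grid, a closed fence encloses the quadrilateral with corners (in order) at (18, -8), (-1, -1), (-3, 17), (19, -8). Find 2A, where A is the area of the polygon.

353

By the shoelace formula, twice the signed area is |(18·(-1) − (-1)·(-8)) + ((-1)·17 − (-3)·(-1)) + ((-3)·(-8) − 19·17) + (19·(-8) − 18·(-8))| = 353, so the area is 176.5.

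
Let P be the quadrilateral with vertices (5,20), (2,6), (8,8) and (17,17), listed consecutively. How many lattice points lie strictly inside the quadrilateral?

The shoelace formula gives twice the area as |(5·6 − 2·20) + (2·8 − 8·6) + (8·17 − 17·8) + (17·20 − 5·17)| = 213, so the area is 213/2.
The number of boundary lattice points is Σ gcd(|Δx|,|Δy|) = gcd(3,14) + gcd(6,2) + gcd(9,9) + gcd(12,3) = 1+2+9+3 = 15.
By Pick's theorem A = I + B/2 − 1, so I = 213/2 − 15/2 + 1 = 100.

100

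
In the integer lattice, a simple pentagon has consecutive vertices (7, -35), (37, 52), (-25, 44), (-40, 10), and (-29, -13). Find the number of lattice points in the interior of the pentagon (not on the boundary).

Using the shoelace formula, 2A = |[7·52 − 37·(-35)] + [37·44 − (-25)·52] + [(-25)·10 − (-40)·44] + [(-40)·(-13) − (-29)·10] + [(-29)·(-35) − 7·(-13)]| = 8013, so the area is 8013/2.
Summing gcd(|Δx|,|Δy|) over the edges gives the boundary count: gcd(30,87) + gcd(62,8) + gcd(15,34) + gcd(11,23) + gcd(36,22) = 3+2+1+1+2 = 9.
Pick's theorem gives I = A − B/2 + 1 = 8013/2 − 9/2 + 1 = 4003.

4003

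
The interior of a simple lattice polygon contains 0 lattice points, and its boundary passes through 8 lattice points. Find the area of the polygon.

3

Pick's theorem states A = I + B/2 − 1, so A = 0 + 8/2 − 1 = 3.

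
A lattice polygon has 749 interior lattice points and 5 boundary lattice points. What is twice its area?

1501

Pick's theorem states A = I + B/2 − 1, so A = 749 + 5/2 − 1 = 1501/2.
Hence 2A = 1501.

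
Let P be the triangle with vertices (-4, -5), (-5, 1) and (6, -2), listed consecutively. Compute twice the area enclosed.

63

Using the shoelace formula, 2A = |[(-4)·1 − (-5)·(-5)] + [(-5)·(-2) − 6·1] + [6·(-5) − (-4)·(-2)]| = 63, so the area is 31.5.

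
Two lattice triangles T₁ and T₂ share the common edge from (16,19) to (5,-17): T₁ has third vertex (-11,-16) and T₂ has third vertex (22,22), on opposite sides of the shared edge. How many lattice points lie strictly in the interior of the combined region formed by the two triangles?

The union is the simple quadrilateral with vertices (16,19), (-11,-16), (5,-17), (22,22) in order.
By the shoelace formula, twice the signed area is |(16·(-16) − (-11)·19) + ((-11)·(-17) − 5·(-16)) + (5·22 − 22·(-17)) + (22·19 − 16·22)| = 770, so the area is 385.
The number of boundary lattice points is Σ gcd(|Δx|,|Δy|) = gcd(27,35) + gcd(16,1) + gcd(17,39) + gcd(6,3) = 1+1+1+3 = 6.
By Pick's theorem I = A − B/2 + 1 = 385 − 6/2 + 1 = 383.

383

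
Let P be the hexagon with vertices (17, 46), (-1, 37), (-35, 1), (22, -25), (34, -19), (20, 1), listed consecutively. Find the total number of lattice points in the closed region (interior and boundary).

2298

The shoelace formula gives twice the area as |[17·37 − (-1)·46] + [(-1)·1 − (-35)·37] + [(-35)·(-25) − 22·1] + [22·(-19) − 34·(-25)] + [34·1 − 20·(-19)] + [20·46 − 17·1]| = 4571, so the area is 2285.5.
Summing gcd(|Δx|,|Δy|) over the edges gives the boundary count: gcd(18,9) + gcd(34,36) + gcd(57,26) + gcd(12,6) + gcd(14,20) + gcd(3,45) = 9+2+1+6+2+3 = 23.
Pick's theorem gives I = A − B/2 + 1 = 2285.5 − 23/2 + 1 = 2275, so the closed region contains I + B = 2275 + 23 = 2298 lattice points.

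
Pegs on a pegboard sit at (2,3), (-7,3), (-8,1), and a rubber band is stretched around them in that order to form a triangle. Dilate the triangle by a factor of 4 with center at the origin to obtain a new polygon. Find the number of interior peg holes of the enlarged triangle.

By the shoelace formula, twice the signed area is |[2·3 − (-7)·3] + [(-7)·1 − (-8)·3] + [(-8)·3 − 2·1]| = 18, so the area is 9.
The number of boundary lattice points is Σ gcd(|Δx|,|Δy|) = gcd(9,0) + gcd(1,2) + gcd(10,2) = 9+1+2 = 12.
Scaling by 4 multiplies the area by 4² = 16 (so the new area is 144) and multiplies the boundary lattice-point count by 4, giving 48.
By Pick's theorem, the interior count of the dilated polygon is 144 − 48/2 + 1 = 121.

121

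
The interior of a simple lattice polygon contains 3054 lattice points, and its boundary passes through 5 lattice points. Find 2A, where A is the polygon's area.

By Pick's theorem, A = I + B/2 − 1 = 3054 + 5/2 − 1 = 6111/2.
Hence 2A = 6111.

6111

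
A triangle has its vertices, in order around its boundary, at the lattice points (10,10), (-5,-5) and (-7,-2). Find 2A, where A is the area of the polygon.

Using the shoelace formula, 2A = |[10·(-5) − (-5)·10] + [(-5)·(-2) − (-7)·(-5)] + [(-7)·10 − 10·(-2)]| = 75, so the area is 37.5.

75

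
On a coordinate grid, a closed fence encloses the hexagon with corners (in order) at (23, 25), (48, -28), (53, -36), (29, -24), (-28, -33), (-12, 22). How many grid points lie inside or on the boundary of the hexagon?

2892

By the shoelace formula, twice the signed area is |(23·(-28) − 48·25) + (48·(-36) − 53·(-28)) + (53·(-24) − 29·(-36)) + (29·(-33) − (-28)·(-24)) + ((-28)·22 − (-12)·(-33)) + ((-12)·25 − 23·22)| = 5763, so the area is 5763/2.
Along each edge there are gcd(|Δx|,|Δy|)+1 lattice points, so counting each shared vertex once the boundary has gcd(25,53) + gcd(5,8) + gcd(24,12) + gcd(57,9) + gcd(16,55) + gcd(35,3) = 1+1+12+3+1+1 = 19.
Pick's theorem gives I = A − B/2 + 1 = 5763/2 − 19/2 + 1 = 2873, so the closed region contains I + B = 2873 + 19 = 2892 lattice points.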